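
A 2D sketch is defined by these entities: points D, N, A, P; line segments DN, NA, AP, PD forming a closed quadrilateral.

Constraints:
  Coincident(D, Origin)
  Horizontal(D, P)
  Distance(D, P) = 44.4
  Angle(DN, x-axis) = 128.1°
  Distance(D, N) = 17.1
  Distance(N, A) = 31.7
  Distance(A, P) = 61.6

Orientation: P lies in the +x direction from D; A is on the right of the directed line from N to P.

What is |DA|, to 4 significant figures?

23.12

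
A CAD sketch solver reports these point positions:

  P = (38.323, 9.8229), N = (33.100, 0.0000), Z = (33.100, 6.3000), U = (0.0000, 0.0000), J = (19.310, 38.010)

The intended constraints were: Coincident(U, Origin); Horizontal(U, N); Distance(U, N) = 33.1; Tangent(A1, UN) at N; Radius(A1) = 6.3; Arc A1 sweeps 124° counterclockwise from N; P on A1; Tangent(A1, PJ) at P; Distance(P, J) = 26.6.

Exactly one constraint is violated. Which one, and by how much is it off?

Distance(P, J) = 26.6 — off by 7.40.

U = (0.00, 0.00) ✓; U.y = 0.00, N.y = 0.00 ✓; |UN| = 33.10 ✓; ∠(ZN, NU) = 90.00° ✓; |ZN| = 6.300 ✓; bearing(Z→P) − bearing(Z→N) = 124.0° ✓; |ZP| = 6.300 ✓; ∠(ZP, PJ) = 90.00° ✓; |PJ| = 34.00 ✗.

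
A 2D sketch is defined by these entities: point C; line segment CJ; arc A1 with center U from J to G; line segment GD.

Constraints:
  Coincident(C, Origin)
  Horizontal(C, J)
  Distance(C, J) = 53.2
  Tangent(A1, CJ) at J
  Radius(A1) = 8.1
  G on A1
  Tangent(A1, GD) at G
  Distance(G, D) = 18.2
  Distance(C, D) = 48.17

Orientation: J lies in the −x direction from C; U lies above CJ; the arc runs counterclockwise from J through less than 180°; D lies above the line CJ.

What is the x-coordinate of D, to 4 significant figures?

-41.60

C is at the origin; C and J share the same y with |CJ| = 53.2 and J on the −x side, so J = (-53.20, 0.000). Tangency of A1 to CJ means the radius UJ is perpendicular to CJ, so U = J + (0, 8.1) = (-53.20, 8.100). Since UG ⟂ GD (tangency), |UD| = √(8.1² + 18.2²) = 19.92 regardless of where G sits on A1. So D lies on both circle(C, 48.17) and circle(U, 19.92); the above-CJ intersection is D = (-41.60, 24.29). G is the foot of the tangent from D: G = (-45.27, 6.466).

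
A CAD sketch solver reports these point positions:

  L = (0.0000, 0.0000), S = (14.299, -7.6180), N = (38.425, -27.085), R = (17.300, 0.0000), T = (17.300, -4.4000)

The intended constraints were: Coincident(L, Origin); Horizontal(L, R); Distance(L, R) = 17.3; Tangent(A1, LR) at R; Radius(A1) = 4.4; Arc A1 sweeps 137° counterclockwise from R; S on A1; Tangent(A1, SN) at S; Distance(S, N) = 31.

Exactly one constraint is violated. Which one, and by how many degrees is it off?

Tangent(A1, SN) at S — off by 4.10°.

L = (0.00, 0.00) ✓; L.y = 0.00, R.y = 0.00 ✓; |LR| = 17.30 ✓; ∠(TR, RL) = 90.00° ✓; |TR| = 4.400 ✓; bearing(T→S) − bearing(T→R) = 137.0° ✓; |TS| = 4.400 ✓; ∠(TS, SN) = 85.90° ✗; |SN| = 31.00 ✓.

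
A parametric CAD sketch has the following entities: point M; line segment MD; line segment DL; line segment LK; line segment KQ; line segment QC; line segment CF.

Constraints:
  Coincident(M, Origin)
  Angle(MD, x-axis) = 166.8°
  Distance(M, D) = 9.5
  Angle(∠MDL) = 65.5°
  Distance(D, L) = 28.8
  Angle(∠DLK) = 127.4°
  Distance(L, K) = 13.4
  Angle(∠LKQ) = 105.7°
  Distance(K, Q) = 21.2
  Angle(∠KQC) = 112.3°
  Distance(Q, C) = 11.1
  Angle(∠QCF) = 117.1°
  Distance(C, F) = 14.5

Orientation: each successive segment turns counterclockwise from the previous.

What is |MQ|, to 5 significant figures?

27.751

M is at the origin; MD runs at 166.8° with length 9.5, so D = (-9.2490, 2.1693). ∠MDL = 65.5° gives DL at -78.700° from the x-axis; with |DL| = 28.8, L = (-3.6058, -26.072). ∠DLK = 127.4° gives LK at -26.100° from the x-axis; with |LK| = 13.4, K = (8.4278, -31.968). ∠LKQ = 105.7° gives KQ at 48.200° from the x-axis; with |KQ| = 21.2, Q = (22.558, -16.163). Then |MQ| = |Q − M| = 27.751.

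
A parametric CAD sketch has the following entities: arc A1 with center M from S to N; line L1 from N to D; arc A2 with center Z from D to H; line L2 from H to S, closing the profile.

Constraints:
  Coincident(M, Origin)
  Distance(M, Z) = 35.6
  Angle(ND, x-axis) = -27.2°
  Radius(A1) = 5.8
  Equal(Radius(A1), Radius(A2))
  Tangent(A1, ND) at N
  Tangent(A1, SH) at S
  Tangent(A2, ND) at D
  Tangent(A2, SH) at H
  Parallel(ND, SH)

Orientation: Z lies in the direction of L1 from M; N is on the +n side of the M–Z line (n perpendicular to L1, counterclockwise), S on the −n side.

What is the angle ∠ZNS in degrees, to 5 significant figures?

80.747°

The slot axis is L1's direction at -27.2°, so u = (cos -27.2°, sin -27.2°) = (0.88942, -0.45710) and n = (−sin -27.2°, cos -27.2°) = (0.45710, 0.88942). M is at the origin and Z lies 35.6 along u from M, so Z = 35.6·u = (31.663, -16.273). Tangency of A1 to both parallel lines with radius 5.8 puts N and S at M ± 5.8·n: N = (2.6512, 5.1586), S = (-2.6512, -5.1586). Then cos ∠ZNS = NZ·NS / (|NZ||NS|), giving 80.747°.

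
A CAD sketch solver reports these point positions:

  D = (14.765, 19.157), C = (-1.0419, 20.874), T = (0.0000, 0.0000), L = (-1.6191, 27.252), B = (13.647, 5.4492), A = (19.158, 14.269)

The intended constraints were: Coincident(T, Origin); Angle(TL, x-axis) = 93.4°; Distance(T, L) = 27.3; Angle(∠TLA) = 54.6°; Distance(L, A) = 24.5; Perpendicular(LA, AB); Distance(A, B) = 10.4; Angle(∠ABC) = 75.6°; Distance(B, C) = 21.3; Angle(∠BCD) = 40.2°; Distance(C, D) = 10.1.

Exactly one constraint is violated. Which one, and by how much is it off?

Distance(C, D) = 10.1 — off by 5.80.

T = (0.00, 0.00) ✓; TL at 93.40° ✓; |TL| = 27.30 ✓; ∠TLA = 54.60° ✓; |LA| = 24.50 ✓; ∠(LA, AB) = 90.00° ✓; |AB| = 10.40 ✓; ∠ABC = 75.60° ✓; |BC| = 21.30 ✓; ∠BCD = 40.20° ✓; |CD| = 15.90 ✗.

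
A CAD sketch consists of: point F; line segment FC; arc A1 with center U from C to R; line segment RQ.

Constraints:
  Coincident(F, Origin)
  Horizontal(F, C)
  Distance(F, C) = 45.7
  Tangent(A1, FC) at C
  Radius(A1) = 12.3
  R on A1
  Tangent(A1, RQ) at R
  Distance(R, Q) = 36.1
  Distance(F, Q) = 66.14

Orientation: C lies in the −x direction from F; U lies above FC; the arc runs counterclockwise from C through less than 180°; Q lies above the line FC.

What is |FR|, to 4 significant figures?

37.14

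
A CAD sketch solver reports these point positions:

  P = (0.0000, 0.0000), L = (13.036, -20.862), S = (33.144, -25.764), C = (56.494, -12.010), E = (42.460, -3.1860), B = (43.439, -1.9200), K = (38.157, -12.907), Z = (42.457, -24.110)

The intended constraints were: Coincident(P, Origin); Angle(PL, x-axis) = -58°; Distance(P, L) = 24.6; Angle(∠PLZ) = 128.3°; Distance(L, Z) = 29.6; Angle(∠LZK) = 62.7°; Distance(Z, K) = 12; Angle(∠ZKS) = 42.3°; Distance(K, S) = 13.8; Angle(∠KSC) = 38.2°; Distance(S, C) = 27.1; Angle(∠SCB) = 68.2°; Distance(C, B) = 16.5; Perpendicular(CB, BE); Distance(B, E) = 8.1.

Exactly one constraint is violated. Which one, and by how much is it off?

Distance(B, E) = 8.1 — off by 6.50.

P = (0.00, 0.00) ✓; PL at -58.00° ✓; |PL| = 24.60 ✓; ∠PLZ = 128.3° ✓; |LZ| = 29.60 ✓; ∠LZK = 62.70° ✓; |ZK| = 12.00 ✓; ∠ZKS = 42.30° ✓; |KS| = 13.80 ✓; ∠KSC = 38.20° ✓; |SC| = 27.10 ✓; ∠SCB = 68.20° ✓; |CB| = 16.50 ✓; ∠(CB, BE) = 89.99° ✓; |BE| = 1.600 ✗.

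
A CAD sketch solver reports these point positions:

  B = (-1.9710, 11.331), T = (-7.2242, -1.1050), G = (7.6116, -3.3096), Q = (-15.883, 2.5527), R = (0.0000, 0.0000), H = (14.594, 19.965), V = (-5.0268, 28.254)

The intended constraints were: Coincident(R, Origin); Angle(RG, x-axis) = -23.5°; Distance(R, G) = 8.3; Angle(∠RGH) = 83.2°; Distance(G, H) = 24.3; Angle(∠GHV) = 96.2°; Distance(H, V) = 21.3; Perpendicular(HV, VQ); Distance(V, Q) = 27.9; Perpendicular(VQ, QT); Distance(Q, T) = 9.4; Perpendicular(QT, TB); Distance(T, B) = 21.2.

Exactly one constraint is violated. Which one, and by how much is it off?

Distance(T, B) = 21.2 — off by 7.70.

R = (0.00, 0.00) ✓; RG at -23.50° ✓; |RG| = 8.300 ✓; ∠RGH = 83.20° ✓; |GH| = 24.30 ✓; ∠GHV = 96.20° ✓; |HV| = 21.30 ✓; ∠(HV, VQ) = 90.00° ✓; |VQ| = 27.90 ✓; ∠(VQ, QT) = 90.00° ✓; |QT| = 9.400 ✓; ∠(QT, TB) = 90.00° ✓; |TB| = 13.50 ✗.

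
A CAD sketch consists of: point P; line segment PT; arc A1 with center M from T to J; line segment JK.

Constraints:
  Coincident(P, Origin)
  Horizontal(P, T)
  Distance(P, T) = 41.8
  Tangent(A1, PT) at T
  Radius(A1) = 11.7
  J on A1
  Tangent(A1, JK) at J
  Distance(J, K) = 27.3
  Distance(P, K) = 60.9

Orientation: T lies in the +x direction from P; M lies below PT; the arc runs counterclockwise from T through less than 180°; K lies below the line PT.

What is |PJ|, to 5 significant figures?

36.032

P is at the origin; P and T share the same y with |PT| = 41.8 and T on the +x side, so T = (41.800, 0.0000). The tangent condition forces MT to be normal to PT, so M = T + (0, -11.7) = (41.800, -11.700). Since MJ ⟂ JK (tangency), |MK| = √(11.7² + 27.3²) = 29.702 regardless of where J sits on A1. So K lies on both circle(P, 60.9) and circle(M, 29.702); the below-PT intersection is K = (44.803, -41.249). J is the foot of the tangent from K: J = (31.567, -17.373).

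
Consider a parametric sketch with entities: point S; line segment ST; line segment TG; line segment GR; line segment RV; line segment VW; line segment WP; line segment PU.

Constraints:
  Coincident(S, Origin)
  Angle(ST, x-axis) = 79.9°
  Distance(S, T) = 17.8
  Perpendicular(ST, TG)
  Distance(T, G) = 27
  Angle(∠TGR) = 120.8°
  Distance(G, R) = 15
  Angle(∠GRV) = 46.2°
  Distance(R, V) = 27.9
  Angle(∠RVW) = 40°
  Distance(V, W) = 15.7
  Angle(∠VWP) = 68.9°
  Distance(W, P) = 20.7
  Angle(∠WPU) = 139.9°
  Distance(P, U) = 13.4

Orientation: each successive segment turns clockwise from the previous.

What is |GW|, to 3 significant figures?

5.54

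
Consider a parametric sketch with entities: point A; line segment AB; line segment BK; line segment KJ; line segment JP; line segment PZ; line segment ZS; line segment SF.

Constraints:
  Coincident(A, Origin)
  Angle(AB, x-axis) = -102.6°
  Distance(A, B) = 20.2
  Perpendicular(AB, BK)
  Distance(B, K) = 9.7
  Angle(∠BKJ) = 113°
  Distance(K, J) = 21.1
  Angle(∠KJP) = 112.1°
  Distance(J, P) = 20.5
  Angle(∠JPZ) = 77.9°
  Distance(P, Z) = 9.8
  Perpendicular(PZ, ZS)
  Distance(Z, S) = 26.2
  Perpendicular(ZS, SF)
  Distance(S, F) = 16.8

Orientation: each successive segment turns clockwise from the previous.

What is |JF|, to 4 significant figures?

12.87

PZ ⟂ ZS, so ZS runs at -159.6°; with |ZS| = 26.2, S = (-21.53, -4.147). ZS ⟂ SF, so SF runs at 110.4°; with |SF| = 16.8, F = (-27.39, 11.60). Then |JF| = |F − J| = 12.87.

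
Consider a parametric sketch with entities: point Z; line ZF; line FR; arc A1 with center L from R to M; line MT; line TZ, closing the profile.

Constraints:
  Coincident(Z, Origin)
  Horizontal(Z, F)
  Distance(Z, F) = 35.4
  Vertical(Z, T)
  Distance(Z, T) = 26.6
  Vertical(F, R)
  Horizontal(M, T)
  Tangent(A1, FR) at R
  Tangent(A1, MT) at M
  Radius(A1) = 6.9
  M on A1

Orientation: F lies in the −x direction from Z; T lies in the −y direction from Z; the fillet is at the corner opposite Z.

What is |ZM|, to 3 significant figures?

39.0

Z is at the origin; Z and F share the same y with |ZF| = 35.4 and F on the −x side, so F = (-35.4, 0.00). ZT is vertical with |ZT| = 26.6 and T on the −y side, so T = (0.00, -26.6). The virtual corner opposite Z is at (-35.4, -26.6). A1 meets FR tangentially, so LR is at right angles to FR and the tangent condition forces LM to be normal to MT, with radius 6.9, so the center L sits 6.9 in from both sides at L = (-28.5, -19.7). That places the tangent points at R = (-35.4, -19.7) on FR and M = (-28.5, -26.6) on MT. Then |ZM| = |M − Z| = 39.0.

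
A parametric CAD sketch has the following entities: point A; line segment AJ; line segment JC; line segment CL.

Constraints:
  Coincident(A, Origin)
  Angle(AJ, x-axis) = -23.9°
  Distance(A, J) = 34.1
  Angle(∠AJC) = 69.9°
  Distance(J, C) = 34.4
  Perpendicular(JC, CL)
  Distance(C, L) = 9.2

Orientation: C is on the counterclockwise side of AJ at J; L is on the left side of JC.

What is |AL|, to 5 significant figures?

32.177

A is at the origin; AJ runs at -23.9° with length 34.1, so J = 34.1·(cos -23.9°, sin -23.9°) = (31.176, -13.815). ∠AJC = 69.9°, so JC runs at -23.9° + (180° − 69.9°) = 86.200° from the x-axis; with |JC| = 34.4, C = J + 34.4·(cos 86.200°, sin 86.200°) = (33.456, 20.509). The perpendicularity gives CL at right angles to JC; with |CL| = 9.2 on the left of JC, L = C + 9.2·(-0.99780, 0.066274) = (24.276, 21.119). Then |AL| = |L − A| = 32.177.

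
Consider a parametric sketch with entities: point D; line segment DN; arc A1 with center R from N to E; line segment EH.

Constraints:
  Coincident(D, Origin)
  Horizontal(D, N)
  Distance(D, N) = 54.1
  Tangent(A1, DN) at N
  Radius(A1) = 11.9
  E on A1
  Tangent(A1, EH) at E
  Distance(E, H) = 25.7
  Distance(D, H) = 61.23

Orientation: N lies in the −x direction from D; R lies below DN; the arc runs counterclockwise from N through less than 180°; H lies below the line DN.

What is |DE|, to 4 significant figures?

66.21

Checks: D.y = 0.00, N.y = 0.00 ✓; |RE| = 11.90 ✓; ∠(RE, EH) = 90.00° ✓; |EH| = 25.70 ✓; |DH| = 61.23 ✓.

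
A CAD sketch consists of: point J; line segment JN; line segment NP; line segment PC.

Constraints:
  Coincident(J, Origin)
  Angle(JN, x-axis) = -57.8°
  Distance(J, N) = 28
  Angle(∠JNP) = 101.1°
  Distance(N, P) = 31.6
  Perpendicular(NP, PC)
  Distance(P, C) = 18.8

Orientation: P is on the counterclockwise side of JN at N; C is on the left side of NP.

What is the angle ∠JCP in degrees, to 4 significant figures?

103.2°

∠JNP = 101.1°, so NP runs at -57.8° + (180° − 101.1°) = 21.10° from the x-axis; with |NP| = 31.6, P = N + 31.6·(cos 21.10°, sin 21.10°) = (44.40, -12.32). The perpendicularity gives PC at right angles to NP; with |PC| = 18.8 on the left of NP, C = P + 18.8·(-0.3600, 0.9330) = (37.63, 5.222). Then cos ∠JCP = CJ·CP / (|CJ||CP|), giving 103.2°.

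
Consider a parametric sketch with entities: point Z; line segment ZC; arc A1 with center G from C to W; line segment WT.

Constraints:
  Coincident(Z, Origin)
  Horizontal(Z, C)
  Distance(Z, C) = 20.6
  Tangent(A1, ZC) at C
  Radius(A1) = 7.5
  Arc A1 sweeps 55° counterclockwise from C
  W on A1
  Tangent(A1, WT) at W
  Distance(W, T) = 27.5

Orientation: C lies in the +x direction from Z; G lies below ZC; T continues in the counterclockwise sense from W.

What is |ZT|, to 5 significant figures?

25.759

Z is at the origin; Z and C share the same y with |ZC| = 20.6 and C on the +x side, so C = (20.600, 0.0000). Tangency of A1 to ZC means the radius GC is perpendicular to ZC, so G = C + (0, -7.5) = (20.600, -7.5000). On A1, C sits at bearing 90° from G; a 55° counterclockwise sweep puts W at bearing 145°, so W = G + 7.5·(cos 145°, sin 145°) = (14.456, -3.1982). Since A1 is tangent to WT there, GW ⟂ WT, so WT runs along (−sin 145°, cos 145°); with |WT| = 27.5, T = (-1.3170, -25.725). Then |ZT| = |T − Z| = 25.759.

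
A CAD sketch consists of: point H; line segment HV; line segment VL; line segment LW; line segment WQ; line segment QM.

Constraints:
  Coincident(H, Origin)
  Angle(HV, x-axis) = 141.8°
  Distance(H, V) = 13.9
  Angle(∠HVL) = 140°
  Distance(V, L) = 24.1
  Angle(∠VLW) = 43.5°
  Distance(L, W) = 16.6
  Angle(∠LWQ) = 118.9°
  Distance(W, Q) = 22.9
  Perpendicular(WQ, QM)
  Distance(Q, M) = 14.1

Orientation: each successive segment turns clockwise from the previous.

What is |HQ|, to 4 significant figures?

4.519

∠VLW = 43.5° gives LW at -34.70° from the x-axis; with |LW| = 16.6, W = (-2.204, 22.74). ∠LWQ = 118.9° gives WQ at -95.80° from the x-axis; with |WQ| = 22.9, Q = (-4.518, -0.04623). Then |HQ| = |Q − H| = 4.519.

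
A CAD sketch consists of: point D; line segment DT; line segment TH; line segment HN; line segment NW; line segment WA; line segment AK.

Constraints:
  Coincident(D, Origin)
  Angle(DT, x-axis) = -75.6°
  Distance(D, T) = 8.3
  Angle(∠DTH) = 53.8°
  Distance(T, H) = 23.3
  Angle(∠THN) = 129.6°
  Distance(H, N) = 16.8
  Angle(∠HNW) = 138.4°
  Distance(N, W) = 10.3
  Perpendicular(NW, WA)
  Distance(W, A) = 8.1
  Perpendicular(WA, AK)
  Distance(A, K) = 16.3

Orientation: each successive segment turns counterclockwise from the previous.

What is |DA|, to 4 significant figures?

26.28

D is at the origin; DT runs at -75.6° with length 8.3, so T = (2.064, -8.039). ∠DTH = 53.8° gives TH at 50.60° from the x-axis; with |TH| = 23.3, H = (16.85, 9.965). ∠THN = 129.6° gives HN at 101.0° from the x-axis; with |HN| = 16.8, N = (13.65, 26.46). ∠HNW = 138.4° gives NW at 142.6° from the x-axis; with |NW| = 10.3, W = (5.465, 32.71). NW is perpendicular to WA, so WA runs at -127.4°; with |WA| = 8.1, A = (0.5455, 26.28). Then |DA| = |A − D| = 26.28.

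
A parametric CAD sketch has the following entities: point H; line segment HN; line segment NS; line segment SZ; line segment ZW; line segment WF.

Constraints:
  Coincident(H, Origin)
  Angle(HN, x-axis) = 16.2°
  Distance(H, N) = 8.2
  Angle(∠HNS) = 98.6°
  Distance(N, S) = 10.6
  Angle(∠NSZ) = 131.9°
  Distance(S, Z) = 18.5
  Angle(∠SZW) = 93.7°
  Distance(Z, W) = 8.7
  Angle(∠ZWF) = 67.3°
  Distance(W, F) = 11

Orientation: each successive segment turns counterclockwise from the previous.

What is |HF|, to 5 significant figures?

13.923

∠SZW = 93.7° gives ZW at -128.00° from the x-axis; with |ZW| = 8.7, W = (-14.167, 16.364). ∠ZWF = 67.3° gives WF at -15.300° from the x-axis; with |WF| = 11.0, F = (-3.5565, 13.462). Then |HF| = |F − H| = 13.923.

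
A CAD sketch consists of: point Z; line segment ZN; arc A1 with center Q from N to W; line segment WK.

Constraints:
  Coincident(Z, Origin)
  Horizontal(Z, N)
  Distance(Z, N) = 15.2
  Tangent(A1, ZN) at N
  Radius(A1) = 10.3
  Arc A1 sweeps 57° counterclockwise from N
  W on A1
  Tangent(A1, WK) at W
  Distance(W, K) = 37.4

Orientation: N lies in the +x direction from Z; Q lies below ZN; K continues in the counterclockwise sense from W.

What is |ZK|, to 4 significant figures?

38.61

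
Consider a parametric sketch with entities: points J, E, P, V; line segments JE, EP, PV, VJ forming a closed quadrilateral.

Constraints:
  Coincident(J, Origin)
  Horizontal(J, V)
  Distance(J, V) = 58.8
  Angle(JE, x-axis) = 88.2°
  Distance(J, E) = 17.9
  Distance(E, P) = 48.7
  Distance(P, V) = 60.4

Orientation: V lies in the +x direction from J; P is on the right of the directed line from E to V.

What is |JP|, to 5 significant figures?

31.143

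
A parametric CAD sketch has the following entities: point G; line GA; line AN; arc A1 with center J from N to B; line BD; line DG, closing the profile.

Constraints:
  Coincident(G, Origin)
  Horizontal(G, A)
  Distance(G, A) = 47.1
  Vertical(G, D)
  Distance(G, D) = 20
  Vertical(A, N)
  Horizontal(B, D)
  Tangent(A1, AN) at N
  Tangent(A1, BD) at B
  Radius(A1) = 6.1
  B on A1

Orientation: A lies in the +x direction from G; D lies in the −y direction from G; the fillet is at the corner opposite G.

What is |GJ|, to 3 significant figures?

43.3

G is at the origin; G and A share the same y with |GA| = 47.1 and A on the +x side, so A = (47.1, 0.00). GD is vertical with |GD| = 20.0 and D on the −y side, so D = (0.00, -20.0). The virtual corner opposite G is at (47.1, -20.0). A1 meets AN tangentially, so JN is at right angles to AN and tangency of A1 to BD means the radius JB is perpendicular to BD, with radius 6.1, so the center J sits 6.1 in from both sides at J = (41.0, -13.9). Then |GJ| = |J − G| = 43.3.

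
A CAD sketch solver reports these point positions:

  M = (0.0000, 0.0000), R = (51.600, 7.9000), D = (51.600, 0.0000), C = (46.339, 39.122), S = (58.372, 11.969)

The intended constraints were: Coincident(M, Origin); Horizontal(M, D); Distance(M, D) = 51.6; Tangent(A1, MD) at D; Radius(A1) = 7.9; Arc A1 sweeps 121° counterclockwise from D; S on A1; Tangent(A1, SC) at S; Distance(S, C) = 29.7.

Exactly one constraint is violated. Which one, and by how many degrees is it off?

Tangent(A1, SC) at S — off by 7.10°.

M = (0.00, 0.00) ✓; M.y = 0.00, D.y = 0.00 ✓; |MD| = 51.60 ✓; ∠(RD, DM) = 90.00° ✓; |RD| = 7.900 ✓; bearing(R→S) − bearing(R→D) = 121.0° ✓; |RS| = 7.900 ✓; ∠(RS, SC) = 97.10° ✗; |SC| = 29.70 ✓.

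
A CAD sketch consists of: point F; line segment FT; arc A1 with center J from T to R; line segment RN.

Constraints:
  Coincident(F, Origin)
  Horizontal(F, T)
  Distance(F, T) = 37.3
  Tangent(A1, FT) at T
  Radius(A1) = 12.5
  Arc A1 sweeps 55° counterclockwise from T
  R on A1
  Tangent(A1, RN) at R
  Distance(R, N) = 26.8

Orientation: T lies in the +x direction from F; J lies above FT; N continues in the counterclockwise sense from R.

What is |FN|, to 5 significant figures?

68.573

On A1, T sits at bearing -90° from J; a 55° counterclockwise sweep puts R at bearing -35°, so R = J + 12.5·(cos -35°, sin -35°) = (47.539, 5.3303). The tangent condition forces JR to be normal to RN, so RN runs along (−sin -35°, cos -35°); with |RN| = 26.8, N = (62.911, 27.284). Then |FN| = |N − F| = 68.573.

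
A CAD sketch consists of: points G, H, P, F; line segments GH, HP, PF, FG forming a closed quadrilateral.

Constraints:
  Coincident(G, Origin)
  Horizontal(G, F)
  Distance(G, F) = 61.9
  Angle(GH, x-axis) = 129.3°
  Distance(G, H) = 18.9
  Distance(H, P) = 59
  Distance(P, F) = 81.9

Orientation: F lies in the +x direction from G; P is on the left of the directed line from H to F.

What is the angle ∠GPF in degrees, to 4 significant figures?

47.53°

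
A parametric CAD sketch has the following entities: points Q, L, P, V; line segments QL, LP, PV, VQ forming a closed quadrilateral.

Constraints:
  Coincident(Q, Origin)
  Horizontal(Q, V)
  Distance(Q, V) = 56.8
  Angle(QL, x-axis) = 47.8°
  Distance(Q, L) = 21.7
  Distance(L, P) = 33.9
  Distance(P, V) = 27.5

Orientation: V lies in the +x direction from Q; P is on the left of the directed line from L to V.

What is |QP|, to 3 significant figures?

53.6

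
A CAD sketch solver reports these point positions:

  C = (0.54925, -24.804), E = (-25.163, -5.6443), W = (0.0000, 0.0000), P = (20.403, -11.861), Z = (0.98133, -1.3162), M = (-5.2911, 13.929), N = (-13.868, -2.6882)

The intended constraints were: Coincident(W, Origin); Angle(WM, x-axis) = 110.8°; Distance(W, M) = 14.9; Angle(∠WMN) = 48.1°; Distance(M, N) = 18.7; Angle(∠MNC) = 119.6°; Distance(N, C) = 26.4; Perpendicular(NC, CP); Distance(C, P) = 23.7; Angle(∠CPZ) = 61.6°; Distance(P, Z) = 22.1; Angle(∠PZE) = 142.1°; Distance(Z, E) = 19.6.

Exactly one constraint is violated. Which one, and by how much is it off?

Distance(Z, E) = 19.6 — off by 6.90.

W = (0.00, 0.00) ✓; WM at 110.8° ✓; |WM| = 14.90 ✓; ∠WMN = 48.10° ✓; |MN| = 18.70 ✓; ∠MNC = 119.6° ✓; |NC| = 26.40 ✓; ∠(NC, CP) = 90.00° ✓; |CP| = 23.70 ✓; ∠CPZ = 61.60° ✓; |PZ| = 22.10 ✓; ∠PZE = 142.1° ✓; |ZE| = 26.50 ✗.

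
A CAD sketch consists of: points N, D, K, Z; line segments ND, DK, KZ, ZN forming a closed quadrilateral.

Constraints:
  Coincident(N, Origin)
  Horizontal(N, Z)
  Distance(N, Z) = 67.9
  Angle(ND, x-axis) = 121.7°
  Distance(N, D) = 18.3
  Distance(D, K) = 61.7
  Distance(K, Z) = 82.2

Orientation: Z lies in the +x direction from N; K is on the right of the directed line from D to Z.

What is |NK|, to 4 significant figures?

45.47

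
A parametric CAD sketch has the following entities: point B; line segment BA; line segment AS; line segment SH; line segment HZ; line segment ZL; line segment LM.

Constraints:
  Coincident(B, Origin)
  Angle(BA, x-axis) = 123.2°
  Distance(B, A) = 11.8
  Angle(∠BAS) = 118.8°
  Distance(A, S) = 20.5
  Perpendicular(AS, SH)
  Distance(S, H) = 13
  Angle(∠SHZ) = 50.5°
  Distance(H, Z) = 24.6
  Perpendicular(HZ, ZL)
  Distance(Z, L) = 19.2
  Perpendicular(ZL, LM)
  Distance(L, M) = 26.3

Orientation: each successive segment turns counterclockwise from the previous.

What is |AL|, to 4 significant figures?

22.21

B is at the origin; BA runs at 123.2° with length 11.8, so A = (-6.461, 9.874). ∠BAS = 118.8° gives AS at -175.6° from the x-axis; with |AS| = 20.5, S = (-26.90, 8.301). AS is perpendicular to SH, so SH runs at -85.60°; with |SH| = 13.0, H = (-25.90, -4.661). ∠SHZ = 50.5° gives HZ at 43.90° from the x-axis; with |HZ| = 24.6, Z = (-8.178, 12.40). HZ ⟂ ZL, so ZL runs at 133.9°; with |ZL| = 19.2, L = (-21.49, 26.23). Then |AL| = |L − A| = 22.21.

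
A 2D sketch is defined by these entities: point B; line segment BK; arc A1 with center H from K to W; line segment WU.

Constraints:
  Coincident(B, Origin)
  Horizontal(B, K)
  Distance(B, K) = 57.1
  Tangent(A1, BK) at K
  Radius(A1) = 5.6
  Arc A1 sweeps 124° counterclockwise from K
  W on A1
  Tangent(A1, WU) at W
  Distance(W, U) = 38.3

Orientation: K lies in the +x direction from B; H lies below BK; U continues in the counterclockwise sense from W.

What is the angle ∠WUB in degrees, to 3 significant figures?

27.3°

On A1, K sits at bearing 90° from H; a 124° counterclockwise sweep puts W at bearing 214°, so W = H + 5.6·(cos 214°, sin 214°) = (52.5, -8.73). Tangency of A1 to WU means the radius HW is perpendicular to WU, so WU runs along (−sin 214°, cos 214°); with |WU| = 38.3, U = (73.9, -40.5). Then cos ∠WUB = UW·UB / (|UW||UB|), giving 27.3°.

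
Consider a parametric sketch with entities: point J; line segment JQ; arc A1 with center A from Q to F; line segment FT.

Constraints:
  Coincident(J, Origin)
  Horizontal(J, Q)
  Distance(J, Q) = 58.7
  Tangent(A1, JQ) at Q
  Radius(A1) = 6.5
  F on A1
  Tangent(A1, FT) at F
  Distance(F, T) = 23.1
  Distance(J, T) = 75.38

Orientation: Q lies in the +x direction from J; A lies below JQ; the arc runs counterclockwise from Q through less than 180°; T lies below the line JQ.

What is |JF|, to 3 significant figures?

55.2

J is at the origin; J and Q share the same y with |JQ| = 58.7 and Q on the +x side, so Q = (58.7, 0.00). The tangent condition forces AQ to be normal to JQ, so A = Q + (0, -6.5) = (58.7, -6.50). Since AF ⟂ FT (tangency), |AT| = √(6.5² + 23.1²) = 24.0 regardless of where F sits on A1. So T lies on both circle(J, 75.38) and circle(A, 24.0); the below-JQ intersection is T = (70.1, -27.6). F is the foot of the tangent from T: F = (54.0, -11.0).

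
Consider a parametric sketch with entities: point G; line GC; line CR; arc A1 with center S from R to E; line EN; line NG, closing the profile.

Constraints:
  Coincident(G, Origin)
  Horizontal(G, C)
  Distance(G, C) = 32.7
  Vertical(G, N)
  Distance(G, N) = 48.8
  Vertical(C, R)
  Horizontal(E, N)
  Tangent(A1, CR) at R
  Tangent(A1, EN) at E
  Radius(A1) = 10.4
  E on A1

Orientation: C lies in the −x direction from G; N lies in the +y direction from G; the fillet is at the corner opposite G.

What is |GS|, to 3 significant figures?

44.4

GN is vertical with |GN| = 48.8 and N on the +y side, so N = (0.00, 48.8). The virtual corner opposite G is at (-32.7, 48.8). Tangency of A1 to CR means the radius SR is perpendicular to CR and since A1 is tangent to EN there, SE ⟂ EN, with radius 10.4, so the center S sits 10.4 in from both sides at S = (-22.3, 38.4). Then |GS| = |S − G| = 44.4.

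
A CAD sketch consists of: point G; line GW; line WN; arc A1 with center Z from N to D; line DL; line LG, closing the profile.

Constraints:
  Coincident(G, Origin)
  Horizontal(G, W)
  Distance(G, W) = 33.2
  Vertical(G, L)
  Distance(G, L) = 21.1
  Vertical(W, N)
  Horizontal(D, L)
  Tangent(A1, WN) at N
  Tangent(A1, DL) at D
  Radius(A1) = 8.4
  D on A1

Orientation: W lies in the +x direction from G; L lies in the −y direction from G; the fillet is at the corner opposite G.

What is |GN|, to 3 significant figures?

35.5

G is at the origin; GW is horizontal with |GW| = 33.2 and W on the +x side, so W = (33.2, 0.00). GL is vertical with |GL| = 21.1 and L on the −y side, so L = (0.00, -21.1). The virtual corner opposite G is at (33.2, -21.1). A1 meets WN tangentially, so ZN is at right angles to WN and A1 meets DL tangentially, so ZD is at right angles to DL, with radius 8.4, so the center Z sits 8.4 in from both sides at Z = (24.8, -12.7). That places the tangent points at N = (33.2, -12.7) on WN and D = (24.8, -21.1) on DL. Then |GN| = |N − G| = 35.5.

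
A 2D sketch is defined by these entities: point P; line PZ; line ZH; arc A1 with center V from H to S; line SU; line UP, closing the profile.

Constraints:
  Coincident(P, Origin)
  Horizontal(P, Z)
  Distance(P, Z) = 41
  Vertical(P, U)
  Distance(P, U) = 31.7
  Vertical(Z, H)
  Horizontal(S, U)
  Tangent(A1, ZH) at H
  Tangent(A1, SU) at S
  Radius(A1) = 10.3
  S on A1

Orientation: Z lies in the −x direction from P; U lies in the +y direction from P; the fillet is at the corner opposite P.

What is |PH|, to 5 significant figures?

46.249

P is at the origin; PZ is horizontal with |PZ| = 41.0 and Z on the −x side, so Z = (-41.000, 0.0000). P and U share the same x with |PU| = 31.7 and U on the +y side, so U = (0.0000, 31.700). The virtual corner opposite P is at (-41.000, 31.700). The tangent condition forces VH to be normal to ZH and since A1 is tangent to SU there, VS ⟂ SU, with radius 10.3, so the center V sits 10.3 in from both sides at V = (-30.700, 21.400). That places the tangent points at H = (-41.000, 21.400) on ZH and S = (-30.700, 31.700) on SU. Then |PH| = |H − P| = 46.249.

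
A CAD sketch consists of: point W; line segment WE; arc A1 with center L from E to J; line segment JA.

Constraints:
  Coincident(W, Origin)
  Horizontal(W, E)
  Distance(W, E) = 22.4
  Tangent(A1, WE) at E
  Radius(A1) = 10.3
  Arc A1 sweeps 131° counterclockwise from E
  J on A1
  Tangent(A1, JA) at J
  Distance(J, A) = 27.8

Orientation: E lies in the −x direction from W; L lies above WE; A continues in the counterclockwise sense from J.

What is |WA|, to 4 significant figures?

50.27

On A1, E sits at bearing -90° from L; a 131° counterclockwise sweep puts J at bearing 41°, so J = L + 10.3·(cos 41°, sin 41°) = (-14.63, 17.06). The tangent condition forces LJ to be normal to JA, so JA runs along (−sin 41°, cos 41°); with |JA| = 27.8, A = (-32.86, 38.04). Then |WA| = |A − W| = 50.27.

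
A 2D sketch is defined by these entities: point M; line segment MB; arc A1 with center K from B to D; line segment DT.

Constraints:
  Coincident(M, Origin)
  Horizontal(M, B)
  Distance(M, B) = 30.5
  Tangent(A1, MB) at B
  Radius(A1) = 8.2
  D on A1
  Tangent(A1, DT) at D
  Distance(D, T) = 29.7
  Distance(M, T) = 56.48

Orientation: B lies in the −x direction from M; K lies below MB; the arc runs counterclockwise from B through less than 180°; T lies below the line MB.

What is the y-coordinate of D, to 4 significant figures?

-6.887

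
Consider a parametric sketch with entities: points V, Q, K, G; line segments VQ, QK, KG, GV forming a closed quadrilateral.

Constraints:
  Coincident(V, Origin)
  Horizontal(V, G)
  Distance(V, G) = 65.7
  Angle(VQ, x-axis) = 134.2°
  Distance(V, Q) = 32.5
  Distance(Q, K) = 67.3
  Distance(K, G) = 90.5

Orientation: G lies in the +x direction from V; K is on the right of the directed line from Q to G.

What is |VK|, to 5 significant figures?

45.518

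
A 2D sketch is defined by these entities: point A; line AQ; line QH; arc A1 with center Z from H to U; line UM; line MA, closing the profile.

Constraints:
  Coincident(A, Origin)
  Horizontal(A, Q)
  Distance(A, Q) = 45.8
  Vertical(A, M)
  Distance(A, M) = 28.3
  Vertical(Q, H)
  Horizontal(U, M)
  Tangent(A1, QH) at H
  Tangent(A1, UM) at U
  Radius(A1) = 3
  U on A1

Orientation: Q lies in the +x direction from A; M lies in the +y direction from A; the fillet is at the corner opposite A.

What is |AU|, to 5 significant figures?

51.310

A is at the origin; A and Q share the same y with |AQ| = 45.8 and Q on the +x side, so Q = (45.800, 0.0000). A and M share the same x with |AM| = 28.3 and M on the +y side, so M = (0.0000, 28.300). The virtual corner opposite A is at (45.800, 28.300). Since A1 is tangent to QH there, ZH ⟂ QH and A1 meets UM tangentially, so ZU is at right angles to UM, with radius 3.0, so the center Z sits 3.0 in from both sides at Z = (42.800, 25.300). That places the tangent points at H = (45.800, 25.300) on QH and U = (42.800, 28.300) on UM. Then |AU| = |U − A| = 51.310.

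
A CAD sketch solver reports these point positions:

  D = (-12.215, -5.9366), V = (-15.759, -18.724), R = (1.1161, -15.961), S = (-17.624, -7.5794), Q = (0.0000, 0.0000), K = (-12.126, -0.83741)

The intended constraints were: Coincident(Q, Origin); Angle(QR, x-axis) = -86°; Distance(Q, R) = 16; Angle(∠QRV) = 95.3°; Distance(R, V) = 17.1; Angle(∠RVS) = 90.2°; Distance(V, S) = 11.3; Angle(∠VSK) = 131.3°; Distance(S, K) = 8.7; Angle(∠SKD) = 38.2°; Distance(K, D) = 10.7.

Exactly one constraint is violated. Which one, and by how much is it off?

Distance(K, D) = 10.7 — off by 5.60.

Q = (0.00, 0.00) ✓; QR at -86.00° ✓; |QR| = 16.00 ✓; ∠QRV = 95.30° ✓; |RV| = 17.10 ✓; ∠RVS = 90.20° ✓; |VS| = 11.30 ✓; ∠VSK = 131.3° ✓; |SK| = 8.700 ✓; ∠SKD = 38.20° ✓; |KD| = 5.100 ✗.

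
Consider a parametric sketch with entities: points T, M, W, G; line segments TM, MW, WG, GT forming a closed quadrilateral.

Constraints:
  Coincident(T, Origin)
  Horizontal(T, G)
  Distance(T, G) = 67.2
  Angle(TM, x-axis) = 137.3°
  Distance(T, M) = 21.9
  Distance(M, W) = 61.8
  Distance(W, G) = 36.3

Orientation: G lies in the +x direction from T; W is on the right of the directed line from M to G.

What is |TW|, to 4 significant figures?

40.42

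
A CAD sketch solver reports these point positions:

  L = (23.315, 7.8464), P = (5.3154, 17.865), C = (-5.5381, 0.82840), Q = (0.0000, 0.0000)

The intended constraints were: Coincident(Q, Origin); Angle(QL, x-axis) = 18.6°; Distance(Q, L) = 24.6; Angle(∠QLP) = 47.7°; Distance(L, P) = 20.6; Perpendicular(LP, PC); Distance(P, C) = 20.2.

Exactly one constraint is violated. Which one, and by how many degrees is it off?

Perpendicular(LP, PC) — off by 3.40°.

Q = (0.00, 0.00) ✓; QL at 18.60° ✓; |QL| = 24.60 ✓; ∠QLP = 47.70° ✓; |LP| = 20.60 ✓; ∠(LP, PC) = 86.60° ✗; |PC| = 20.20 ✓.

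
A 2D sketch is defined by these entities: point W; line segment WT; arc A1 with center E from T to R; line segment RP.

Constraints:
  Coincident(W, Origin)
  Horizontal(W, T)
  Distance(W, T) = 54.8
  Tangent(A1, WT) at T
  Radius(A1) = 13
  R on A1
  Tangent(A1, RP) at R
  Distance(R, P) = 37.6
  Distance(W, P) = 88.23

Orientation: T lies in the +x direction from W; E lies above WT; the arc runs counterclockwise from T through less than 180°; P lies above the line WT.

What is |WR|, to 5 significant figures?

68.442

W is at the origin; WT is horizontal with |WT| = 54.8 and T on the +x side, so T = (54.800, 0.0000). The tangent condition forces ET to be normal to WT, so E = T + (0, 13) = (54.800, 13.000). Since ER ⟂ RP (tangency), |EP| = √(13.0² + 37.6²) = 39.784 regardless of where R sits on A1. So P lies on both circle(W, 88.23) and circle(E, 39.784); the above-WT intersection is P = (74.205, 47.731). R is the foot of the tangent from P: R = (67.598, 10.716).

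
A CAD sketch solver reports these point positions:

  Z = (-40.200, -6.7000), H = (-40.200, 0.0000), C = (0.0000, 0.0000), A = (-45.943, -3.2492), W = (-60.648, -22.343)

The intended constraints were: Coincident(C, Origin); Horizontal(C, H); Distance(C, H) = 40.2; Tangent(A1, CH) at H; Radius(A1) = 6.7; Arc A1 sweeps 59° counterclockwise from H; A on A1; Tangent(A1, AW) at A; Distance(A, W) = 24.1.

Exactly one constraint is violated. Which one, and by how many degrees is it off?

Tangent(A1, AW) at A — off by 6.60°.

C = (0.00, 0.00) ✓; C.y = 0.00, H.y = 0.00 ✓; |CH| = 40.20 ✓; ∠(ZH, HC) = 90.00° ✓; |ZH| = 6.700 ✓; bearing(Z→A) − bearing(Z→H) = 59.00° ✓; |ZA| = 6.700 ✓; ∠(ZA, AW) = 96.60° ✗; |AW| = 24.10 ✓.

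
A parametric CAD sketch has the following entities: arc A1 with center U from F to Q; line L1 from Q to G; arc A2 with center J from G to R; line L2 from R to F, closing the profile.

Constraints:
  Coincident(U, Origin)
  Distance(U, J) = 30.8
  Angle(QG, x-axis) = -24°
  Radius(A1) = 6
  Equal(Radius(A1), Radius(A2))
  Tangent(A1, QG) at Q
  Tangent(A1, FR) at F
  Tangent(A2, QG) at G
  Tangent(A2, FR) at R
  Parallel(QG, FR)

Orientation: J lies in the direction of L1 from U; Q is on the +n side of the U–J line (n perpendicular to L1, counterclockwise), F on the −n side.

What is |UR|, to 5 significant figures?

31.379

Tangency of A1 to both parallel lines with radius 6.0 puts Q and F at U ± 6.0·n: Q = (2.4404, 5.4813), F = (-2.4404, -5.4813). Equal radii place G and R the same way about J: G = J + 6.0·n = (30.578, -7.0462), R = J − 6.0·n = (25.697, -18.009). Then |UR| = |R − U| = 31.379.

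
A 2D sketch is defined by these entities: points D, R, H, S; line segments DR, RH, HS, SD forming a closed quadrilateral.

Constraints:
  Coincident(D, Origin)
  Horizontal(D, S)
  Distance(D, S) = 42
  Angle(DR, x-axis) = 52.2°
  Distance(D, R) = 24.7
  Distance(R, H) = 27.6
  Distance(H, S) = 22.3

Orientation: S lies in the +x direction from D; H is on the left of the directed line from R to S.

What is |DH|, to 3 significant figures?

48.1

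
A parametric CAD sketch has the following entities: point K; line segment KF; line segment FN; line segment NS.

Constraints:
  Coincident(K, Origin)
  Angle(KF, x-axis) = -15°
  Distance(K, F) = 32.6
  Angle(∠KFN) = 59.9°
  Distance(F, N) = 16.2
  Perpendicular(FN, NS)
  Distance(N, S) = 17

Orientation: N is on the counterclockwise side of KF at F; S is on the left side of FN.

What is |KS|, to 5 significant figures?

11.205

K is at the origin; KF runs at -15.0° with length 32.6, so F = 32.6·(cos -15.0°, sin -15.0°) = (31.489, -8.4375). ∠KFN = 59.9°, so FN runs at -15.0° + (180° − 59.9°) = 105.10° from the x-axis; with |FN| = 16.2, N = F + 16.2·(cos 105.10°, sin 105.10°) = (27.269, 7.2032). FN is perpendicular to NS; with |NS| = 17.0 on the left of FN, S = N + 17.0·(-0.96547, -0.26050) = (10.856, 2.7746). Then |KS| = |S − K| = 11.205.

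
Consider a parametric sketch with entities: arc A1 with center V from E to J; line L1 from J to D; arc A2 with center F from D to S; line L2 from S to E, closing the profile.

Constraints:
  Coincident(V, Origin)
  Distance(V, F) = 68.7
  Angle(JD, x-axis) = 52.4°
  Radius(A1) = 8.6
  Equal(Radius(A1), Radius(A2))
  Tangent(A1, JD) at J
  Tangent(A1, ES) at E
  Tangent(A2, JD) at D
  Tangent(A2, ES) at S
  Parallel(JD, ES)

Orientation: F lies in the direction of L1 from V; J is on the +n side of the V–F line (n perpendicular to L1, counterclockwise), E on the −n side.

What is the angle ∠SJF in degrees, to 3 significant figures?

6.92°

The slot axis is L1's direction at 52.4°, so u = (cos 52.4°, sin 52.4°) = (0.610, 0.792) and n = (−sin 52.4°, cos 52.4°) = (-0.792, 0.610). V is at the origin and F lies 68.7 along u from V, so F = 68.7·u = (41.9, 54.4). Tangency of A1 to both parallel lines with radius 8.6 puts J and E at V ± 8.6·n: J = (-6.81, 5.25), E = (6.81, -5.25). Equal radii place D and S the same way about F: D = F + 8.6·n = (35.1, 59.7), S = F − 8.6·n = (48.7, 49.2). Then cos ∠SJF = JS·JF / (|JS||JF|), giving 6.92°.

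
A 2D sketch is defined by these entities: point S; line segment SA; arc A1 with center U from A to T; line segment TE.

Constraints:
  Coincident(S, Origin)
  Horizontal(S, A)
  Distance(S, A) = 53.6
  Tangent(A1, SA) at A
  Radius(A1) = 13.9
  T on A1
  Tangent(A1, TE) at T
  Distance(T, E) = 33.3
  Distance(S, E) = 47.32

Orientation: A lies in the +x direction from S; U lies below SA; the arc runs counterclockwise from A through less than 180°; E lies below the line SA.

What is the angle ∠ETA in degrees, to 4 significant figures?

147.0°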